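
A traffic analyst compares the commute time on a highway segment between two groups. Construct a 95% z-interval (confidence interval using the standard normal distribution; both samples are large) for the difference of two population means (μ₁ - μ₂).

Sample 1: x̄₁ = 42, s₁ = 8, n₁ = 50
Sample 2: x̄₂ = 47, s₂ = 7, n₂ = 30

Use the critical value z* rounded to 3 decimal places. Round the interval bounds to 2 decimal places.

Both samples are large (n₁ = 50 ≥ 30, n₂ = 30 ≥ 30), so a z-interval for the difference of means applies.

Point estimate: x̄₁ - x̄₂ = 42 - 47 = -5

Standard error: SE = √(s₁²/n₁ + s₂²/n₂)
= √(8²/50 + 7²/30)
= √(1.280000 + 1.633333)
= 1.706849

For 95% confidence, z* = 1.96 (from standard normal table)
Margin of error: E = z* × SE = 1.96 × 1.706849 = 3.3454

Z-interval: (x̄₁ - x̄₂) ± E = -5 ± 3.3454 = (-8.3454, -1.6546)

Rounded to 2 decimal places:

(-8.35, -1.65)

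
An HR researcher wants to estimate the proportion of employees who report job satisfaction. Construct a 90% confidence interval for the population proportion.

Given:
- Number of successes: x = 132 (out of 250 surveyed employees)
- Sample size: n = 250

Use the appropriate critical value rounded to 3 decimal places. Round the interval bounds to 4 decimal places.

Sample proportion: p̂ = 132/250 = 0.528000

Check conditions for normal approximation:
  np̂ = 132 ≥ 10 ✓
  n(1-p̂) = 118 ≥ 10 ✓

The sample is large enough, so use a z-interval (normal approximation) for the proportion.

For 90% confidence, z* = 1.645 (from standard normal table)

Standard error: SE = √(p̂(1-p̂)/n) = √(0.528000×0.472000/250) = 0.03157315

Margin of error: E = z* × SE = 1.645 × 0.03157315 = 0.051938

Z-interval: p̂ ± E = 0.528000 ± 0.051938 = (0.476062, 0.579938)

Rounded to 4 decimal places:

(0.4761, 0.5799)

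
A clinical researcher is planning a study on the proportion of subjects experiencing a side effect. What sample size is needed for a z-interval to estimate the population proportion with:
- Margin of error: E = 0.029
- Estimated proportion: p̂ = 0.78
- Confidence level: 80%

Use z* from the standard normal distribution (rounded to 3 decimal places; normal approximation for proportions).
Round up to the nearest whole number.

Using z* for proportion z-interval (normal approximation).

For 80% confidence, z* = 1.282 (from standard normal table)

Sample size formula for proportion z-interval: n = z*²p̂(1-p̂)/E²

n = 1.282² × 0.78 × 0.22 / 0.029²
  = 1.643524 × 0.1716 / 0.000841
  = 335.3492

Round up to the nearest whole number: n = 336

336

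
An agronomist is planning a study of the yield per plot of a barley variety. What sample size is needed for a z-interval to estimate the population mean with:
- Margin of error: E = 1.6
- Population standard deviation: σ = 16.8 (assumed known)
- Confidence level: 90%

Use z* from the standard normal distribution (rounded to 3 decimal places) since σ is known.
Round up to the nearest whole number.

Using z* since population σ is known (z-interval formula).

For 90% confidence, z* = 1.645 (from standard normal table)

Sample size formula for z-interval: n = (z*σ/E)²

n = (1.645 × 16.8 / 1.6)²
  = (17.272500)²
  = 298.3393

Round up to the nearest whole number: n = 299

299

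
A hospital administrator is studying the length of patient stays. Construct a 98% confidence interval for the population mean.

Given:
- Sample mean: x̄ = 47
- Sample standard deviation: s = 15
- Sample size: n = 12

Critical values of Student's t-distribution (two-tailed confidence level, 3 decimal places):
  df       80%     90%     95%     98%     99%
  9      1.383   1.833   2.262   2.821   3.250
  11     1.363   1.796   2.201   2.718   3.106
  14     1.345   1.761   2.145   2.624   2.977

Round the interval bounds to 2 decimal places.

The population standard deviation σ is unknown (only the sample standard deviation s is given), so use a t-interval with df = n - 1 = 12 - 1 = 11.

For 98% confidence with df = 11, t* = 2.718 (from t-table)

Standard error: SE = s/√n = 15/√12 = 4.330127

Margin of error: E = t* × SE = 2.718 × 4.330127 = 11.7693

T-interval: x̄ ± E = 47 ± 11.7693 = (35.2307, 58.7693)

Rounded to 2 decimal places:

(35.23, 58.77)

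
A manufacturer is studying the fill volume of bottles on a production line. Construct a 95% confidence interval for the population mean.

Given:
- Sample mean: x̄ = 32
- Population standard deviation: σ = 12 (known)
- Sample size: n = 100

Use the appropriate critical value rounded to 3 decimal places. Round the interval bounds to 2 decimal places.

The population standard deviation σ is known, so use a z-interval (standard normal critical value).

For 95% confidence, z* = 1.96 (from standard normal table)

Standard error: SE = σ/√n = 12/√100 = 1.200000

Margin of error: E = z* × SE = 1.96 × 1.200000 = 2.3520

Z-interval: x̄ ± E = 32 ± 2.3520 = (29.6480, 34.3520)

Rounded to 2 decimal places:

(29.65, 34.35)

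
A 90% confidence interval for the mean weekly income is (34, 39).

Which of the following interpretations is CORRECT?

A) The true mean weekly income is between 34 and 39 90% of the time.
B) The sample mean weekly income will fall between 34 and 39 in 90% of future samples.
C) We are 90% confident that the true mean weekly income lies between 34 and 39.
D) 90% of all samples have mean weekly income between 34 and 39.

A confidence interval represents our confidence in the procedure, not a probability statement about the parameter.

Key concept: If we repeated this sampling process many times and computed a 90% CI each time, about 90% of those intervals would contain the true population parameter.

For this specific interval (34, 39):
- Midpoint (point estimate): 36.5
- Margin of error: 2.5

The correct interpretation is the one stating confidence that the true parameter lies in the interval — option C.

C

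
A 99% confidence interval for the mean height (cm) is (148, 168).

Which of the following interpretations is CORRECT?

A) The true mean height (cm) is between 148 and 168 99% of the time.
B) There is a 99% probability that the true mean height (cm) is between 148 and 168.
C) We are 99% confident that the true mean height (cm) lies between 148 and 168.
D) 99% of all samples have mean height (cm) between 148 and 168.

A confidence interval represents our confidence in the procedure, not a probability statement about the parameter.

Key concept: If we repeated this sampling process many times and computed a 99% CI each time, about 99% of those intervals would contain the true population parameter.

For this specific interval (148, 168):
- Midpoint (point estimate): 158
- Margin of error: 10

The correct interpretation is the one stating confidence that the true parameter lies in the interval — option C.

C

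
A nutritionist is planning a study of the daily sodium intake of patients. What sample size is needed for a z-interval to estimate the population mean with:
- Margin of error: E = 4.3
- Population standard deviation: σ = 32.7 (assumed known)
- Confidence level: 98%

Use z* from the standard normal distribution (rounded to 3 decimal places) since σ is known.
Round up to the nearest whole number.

Using z* since population σ is known (z-interval formula).

For 98% confidence, z* = 2.326 (from standard normal table)

Sample size formula for z-interval: n = (z*σ/E)²

n = (2.326 × 32.7 / 4.3)²
  = (17.688419)²
  = 312.8802

Round up to the nearest whole number: n = 313

313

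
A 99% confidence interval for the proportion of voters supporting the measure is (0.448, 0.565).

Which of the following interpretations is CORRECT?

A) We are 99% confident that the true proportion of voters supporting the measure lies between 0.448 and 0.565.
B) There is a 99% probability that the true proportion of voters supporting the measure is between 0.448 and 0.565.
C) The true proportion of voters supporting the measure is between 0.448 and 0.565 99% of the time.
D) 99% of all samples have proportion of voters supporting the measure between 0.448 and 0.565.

A confidence interval represents our confidence in the procedure, not a probability statement about the parameter.

Key concept: If we repeated this sampling process many times and computed a 99% CI each time, about 99% of those intervals would contain the true population parameter.

For this specific interval (0.448, 0.565):
- Midpoint (point estimate): 0.5065
- Margin of error: 0.0585

The correct interpretation is the one stating confidence that the true parameter lies in the interval — option A.

A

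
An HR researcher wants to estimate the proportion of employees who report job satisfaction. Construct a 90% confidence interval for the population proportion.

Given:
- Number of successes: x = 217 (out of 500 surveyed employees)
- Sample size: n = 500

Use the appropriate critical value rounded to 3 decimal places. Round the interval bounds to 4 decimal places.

Sample proportion: p̂ = 217/500 = 0.434000

Check conditions for normal approximation:
  np̂ = 217 ≥ 10 ✓
  n(1-p̂) = 283 ≥ 10 ✓

The sample is large enough, so use a z-interval (normal approximation) for the proportion.

For 90% confidence, z* = 1.645 (from standard normal table)

Standard error: SE = √(p̂(1-p̂)/n) = √(0.434000×0.566000/500) = 0.02216502

Margin of error: E = z* × SE = 1.645 × 0.02216502 = 0.036461

Z-interval: p̂ ± E = 0.434000 ± 0.036461 = (0.397539, 0.470461)

Rounded to 4 decimal places:

(0.3975, 0.4705)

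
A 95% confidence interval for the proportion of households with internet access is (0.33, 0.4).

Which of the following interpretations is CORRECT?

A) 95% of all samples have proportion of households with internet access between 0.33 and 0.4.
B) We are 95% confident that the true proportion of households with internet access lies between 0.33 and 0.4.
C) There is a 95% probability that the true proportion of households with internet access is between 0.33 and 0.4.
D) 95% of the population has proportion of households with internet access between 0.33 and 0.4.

A confidence interval represents our confidence in the procedure, not a probability statement about the parameter.

Key concept: If we repeated this sampling process many times and computed a 95% CI each time, about 95% of those intervals would contain the true population parameter.

For this specific interval (0.33, 0.4):
- Midpoint (point estimate): 0.365
- Margin of error: 0.035

The correct interpretation is the one stating confidence that the true parameter lies in the interval — option B.

B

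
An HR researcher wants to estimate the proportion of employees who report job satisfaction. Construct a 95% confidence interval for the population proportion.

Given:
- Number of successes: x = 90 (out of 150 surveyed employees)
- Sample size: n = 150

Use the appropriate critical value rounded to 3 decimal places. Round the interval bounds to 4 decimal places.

Sample proportion: p̂ = 90/150 = 0.600000

Check conditions for normal approximation:
  np̂ = 90 ≥ 10 ✓
  n(1-p̂) = 60 ≥ 10 ✓

The sample is large enough, so use a z-interval (normal approximation) for the proportion.

For 95% confidence, z* = 1.96 (from standard normal table)

Standard error: SE = √(p̂(1-p̂)/n) = √(0.600000×0.400000/150) = 0.04000000

Margin of error: E = z* × SE = 1.96 × 0.04000000 = 0.078400

Z-interval: p̂ ± E = 0.600000 ± 0.078400 = (0.521600, 0.678400)

Rounded to 4 decimal places:

(0.5216, 0.6784)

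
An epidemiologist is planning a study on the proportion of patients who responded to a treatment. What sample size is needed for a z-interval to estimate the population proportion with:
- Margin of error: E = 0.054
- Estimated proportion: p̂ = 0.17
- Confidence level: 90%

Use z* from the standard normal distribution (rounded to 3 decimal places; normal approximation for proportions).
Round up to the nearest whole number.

Using z* for proportion z-interval (normal approximation).

For 90% confidence, z* = 1.645 (from standard normal table)

Sample size formula for proportion z-interval: n = z*²p̂(1-p̂)/E²

n = 1.645² × 0.17 × 0.83 / 0.054²
  = 2.706025 × 0.1411 / 0.002916
  = 130.9397

Round up to the nearest whole number: n = 131

131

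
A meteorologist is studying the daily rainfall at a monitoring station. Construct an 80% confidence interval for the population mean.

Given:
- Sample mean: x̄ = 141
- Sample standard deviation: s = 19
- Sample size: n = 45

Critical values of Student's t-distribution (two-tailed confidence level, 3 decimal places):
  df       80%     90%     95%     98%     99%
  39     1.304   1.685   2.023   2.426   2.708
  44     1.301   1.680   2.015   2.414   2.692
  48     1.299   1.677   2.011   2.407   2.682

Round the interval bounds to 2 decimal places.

The population standard deviation σ is unknown (only the sample standard deviation s is given), so use a t-interval with df = n - 1 = 45 - 1 = 44.

For 80% confidence with df = 44, t* = 1.301 (from t-table)

Standard error: SE = s/√n = 19/√45 = 2.832353

Margin of error: E = t* × SE = 1.301 × 2.832353 = 3.6849

T-interval: x̄ ± E = 141 ± 3.6849 = (137.3151, 144.6849)

Rounded to 2 decimal places:

(137.32, 144.68)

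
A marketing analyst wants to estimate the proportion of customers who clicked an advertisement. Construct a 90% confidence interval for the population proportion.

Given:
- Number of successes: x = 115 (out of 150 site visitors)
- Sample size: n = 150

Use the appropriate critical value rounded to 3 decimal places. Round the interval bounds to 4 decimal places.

Sample proportion: p̂ = 115/150 = 0.766667

Check conditions for normal approximation:
  np̂ = 115 ≥ 10 ✓
  n(1-p̂) = 35 ≥ 10 ✓

The sample is large enough, so use a z-interval (normal approximation) for the proportion.

For 90% confidence, z* = 1.645 (from standard normal table)

Standard error: SE = √(p̂(1-p̂)/n) = √(0.766667×0.233333/150) = 0.03453393

Margin of error: E = z* × SE = 1.645 × 0.03453393 = 0.056808

Z-interval: p̂ ± E = 0.766667 ± 0.056808 = (0.709858, 0.823475)

Rounded to 4 decimal places:

(0.7099, 0.8235)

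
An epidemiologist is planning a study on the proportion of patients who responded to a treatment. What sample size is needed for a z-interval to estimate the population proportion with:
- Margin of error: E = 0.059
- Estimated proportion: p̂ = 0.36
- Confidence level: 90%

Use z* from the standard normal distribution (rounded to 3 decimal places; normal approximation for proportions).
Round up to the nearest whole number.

Using z* for proportion z-interval (normal approximation).

For 90% confidence, z* = 1.645 (from standard normal table)

Sample size formula for proportion z-interval: n = z*²p̂(1-p̂)/E²

n = 1.645² × 0.36 × 0.64 / 0.059²
  = 2.706025 × 0.2304 / 0.003481
  = 179.1060

Round up to the nearest whole number: n = 180

180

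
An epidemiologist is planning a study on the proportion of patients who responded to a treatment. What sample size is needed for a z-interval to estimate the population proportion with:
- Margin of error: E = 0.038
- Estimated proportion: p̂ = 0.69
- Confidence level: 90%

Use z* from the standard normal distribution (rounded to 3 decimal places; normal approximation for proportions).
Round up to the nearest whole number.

Using z* for proportion z-interval (normal approximation).

For 90% confidence, z* = 1.645 (from standard normal table)

Sample size formula for proportion z-interval: n = z*²p̂(1-p̂)/E²

n = 1.645² × 0.69 × 0.31 / 0.038²
  = 2.706025 × 0.2139 / 0.001444
  = 400.8440

Round up to the nearest whole number: n = 401

401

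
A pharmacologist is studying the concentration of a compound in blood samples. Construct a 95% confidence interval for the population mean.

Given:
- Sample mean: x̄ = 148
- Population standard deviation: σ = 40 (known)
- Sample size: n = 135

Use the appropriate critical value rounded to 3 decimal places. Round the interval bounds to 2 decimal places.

The population standard deviation σ is known, so use a z-interval (standard normal critical value).

For 95% confidence, z* = 1.96 (from standard normal table)

Standard error: SE = σ/√n = 40/√135 = 3.442652

Margin of error: E = z* × SE = 1.96 × 3.442652 = 6.7476

Z-interval: x̄ ± E = 148 ± 6.7476 = (141.2524, 154.7476)

Rounded to 2 decimal places:

(141.25, 154.75)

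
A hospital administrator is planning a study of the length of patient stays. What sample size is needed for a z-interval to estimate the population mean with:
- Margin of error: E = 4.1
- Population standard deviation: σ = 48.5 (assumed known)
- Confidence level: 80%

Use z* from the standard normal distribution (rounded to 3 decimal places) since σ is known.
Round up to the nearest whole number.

Using z* since population σ is known (z-interval formula).

For 80% confidence, z* = 1.282 (from standard normal table)

Sample size formula for z-interval: n = (z*σ/E)²

n = (1.282 × 48.5 / 4.1)²
  = (15.165122)²
  = 229.9809

Round up to the nearest whole number: n = 230

230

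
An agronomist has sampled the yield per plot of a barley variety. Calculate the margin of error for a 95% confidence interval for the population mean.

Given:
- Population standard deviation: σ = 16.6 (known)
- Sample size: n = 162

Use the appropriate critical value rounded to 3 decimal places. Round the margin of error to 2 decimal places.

The population standard deviation σ is known, so use the z-interval margin of error formula.

For 95% confidence, z* = 1.96 (from standard normal table)

Margin of error formula for z-interval: E = z* × σ/√n

E = 1.96 × 16.6/√162
  = 1.96 × 1.304219
  = 2.5563

Rounded to 2 decimal places:

2.56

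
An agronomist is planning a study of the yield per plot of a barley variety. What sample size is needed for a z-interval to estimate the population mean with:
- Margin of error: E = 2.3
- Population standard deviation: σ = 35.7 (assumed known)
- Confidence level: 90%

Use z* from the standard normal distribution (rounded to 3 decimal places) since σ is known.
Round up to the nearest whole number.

Using z* since population σ is known (z-interval formula).

For 90% confidence, z* = 1.645 (from standard normal table)

Sample size formula for z-interval: n = (z*σ/E)²

n = (1.645 × 35.7 / 2.3)²
  = (25.533261)²
  = 651.9474

Round up to the nearest whole number: n = 652

652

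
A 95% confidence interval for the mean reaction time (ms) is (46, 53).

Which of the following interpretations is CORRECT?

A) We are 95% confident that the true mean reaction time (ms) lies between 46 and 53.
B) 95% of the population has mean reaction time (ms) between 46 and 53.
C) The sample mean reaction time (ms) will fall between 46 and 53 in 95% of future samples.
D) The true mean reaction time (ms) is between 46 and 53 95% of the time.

A confidence interval represents our confidence in the procedure, not a probability statement about the parameter.

Key concept: If we repeated this sampling process many times and computed a 95% CI each time, about 95% of those intervals would contain the true population parameter.

For this specific interval (46, 53):
- Midpoint (point estimate): 49.5
- Margin of error: 3.5

The correct interpretation is the one stating confidence that the true parameter lies in the interval — option A.

A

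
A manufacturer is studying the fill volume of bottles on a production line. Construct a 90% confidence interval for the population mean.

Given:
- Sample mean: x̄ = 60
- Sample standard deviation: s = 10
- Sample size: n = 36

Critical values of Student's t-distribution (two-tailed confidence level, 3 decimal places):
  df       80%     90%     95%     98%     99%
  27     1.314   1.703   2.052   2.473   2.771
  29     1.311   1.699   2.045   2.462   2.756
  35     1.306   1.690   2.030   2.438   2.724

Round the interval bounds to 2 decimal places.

The population standard deviation σ is unknown (only the sample standard deviation s is given), so use a t-interval with df = n - 1 = 36 - 1 = 35.

For 90% confidence with df = 35, t* = 1.690 (from t-table)

Standard error: SE = s/√n = 10/√36 = 1.666667

Margin of error: E = t* × SE = 1.690 × 1.666667 = 2.8167

T-interval: x̄ ± E = 60 ± 2.8167 = (57.1833, 62.8167)

Rounded to 2 decimal places:

(57.18, 62.82)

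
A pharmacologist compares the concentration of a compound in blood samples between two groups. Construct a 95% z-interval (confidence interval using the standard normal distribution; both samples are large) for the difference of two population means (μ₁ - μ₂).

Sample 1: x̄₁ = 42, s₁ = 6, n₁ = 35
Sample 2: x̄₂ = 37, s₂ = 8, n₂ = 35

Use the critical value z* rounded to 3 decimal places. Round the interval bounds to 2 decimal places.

Both samples are large (n₁ = 35 ≥ 30, n₂ = 35 ≥ 30), so a z-interval for the difference of means applies.

Point estimate: x̄₁ - x̄₂ = 42 - 37 = 5

Standard error: SE = √(s₁²/n₁ + s₂²/n₂)
= √(6²/35 + 8²/35)
= √(1.028571 + 1.828571)
= 1.690309

For 95% confidence, z* = 1.96 (from standard normal table)
Margin of error: E = z* × SE = 1.96 × 1.690309 = 3.3130

Z-interval: (x̄₁ - x̄₂) ± E = 5 ± 3.3130 = (1.6870, 8.3130)

Rounded to 2 decimal places:

(1.69, 8.31)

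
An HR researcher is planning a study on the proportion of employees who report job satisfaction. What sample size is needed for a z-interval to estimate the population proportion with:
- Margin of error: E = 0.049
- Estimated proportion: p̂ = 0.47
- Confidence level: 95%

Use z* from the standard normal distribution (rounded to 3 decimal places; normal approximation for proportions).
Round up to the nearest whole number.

Using z* for proportion z-interval (normal approximation).

For 95% confidence, z* = 1.96 (from standard normal table)

Sample size formula for proportion z-interval: n = z*²p̂(1-p̂)/E²

n = 1.96² × 0.47 × 0.53 / 0.049²
  = 3.8416 × 0.2491 / 0.002401
  = 398.5600

Round up to the nearest whole number: n = 399

399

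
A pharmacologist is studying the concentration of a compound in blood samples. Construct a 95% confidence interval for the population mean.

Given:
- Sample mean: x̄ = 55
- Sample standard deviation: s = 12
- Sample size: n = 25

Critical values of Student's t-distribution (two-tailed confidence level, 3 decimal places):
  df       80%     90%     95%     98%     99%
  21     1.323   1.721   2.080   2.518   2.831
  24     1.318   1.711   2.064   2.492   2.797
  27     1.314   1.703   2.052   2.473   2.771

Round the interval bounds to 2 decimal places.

The population standard deviation σ is unknown (only the sample standard deviation s is given), so use a t-interval with df = n - 1 = 25 - 1 = 24.

For 95% confidence with df = 24, t* = 2.064 (from t-table)

Standard error: SE = s/√n = 12/√25 = 2.400000

Margin of error: E = t* × SE = 2.064 × 2.400000 = 4.9536

T-interval: x̄ ± E = 55 ± 4.9536 = (50.0464, 59.9536)

Rounded to 2 decimal places:

(50.05, 59.95)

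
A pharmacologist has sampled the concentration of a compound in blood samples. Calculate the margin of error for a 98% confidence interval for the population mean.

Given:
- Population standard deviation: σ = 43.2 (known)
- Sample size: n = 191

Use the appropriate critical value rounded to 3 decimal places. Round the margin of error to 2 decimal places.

The population standard deviation σ is known, so use the z-interval margin of error formula.

For 98% confidence, z* = 2.326 (from standard normal table)

Margin of error formula for z-interval: E = z* × σ/√n

E = 2.326 × 43.2/√191
  = 2.326 × 3.125842
  = 7.2707

Rounded to 2 decimal places:

7.27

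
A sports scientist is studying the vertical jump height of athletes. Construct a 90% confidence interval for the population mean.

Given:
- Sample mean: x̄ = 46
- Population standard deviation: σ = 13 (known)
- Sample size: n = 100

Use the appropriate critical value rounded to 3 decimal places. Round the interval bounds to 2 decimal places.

The population standard deviation σ is known, so use a z-interval (standard normal critical value).

For 90% confidence, z* = 1.645 (from standard normal table)

Standard error: SE = σ/√n = 13/√100 = 1.300000

Margin of error: E = z* × SE = 1.645 × 1.300000 = 2.1385

Z-interval: x̄ ± E = 46 ± 2.1385 = (43.8615, 48.1385)

Rounded to 2 decimal places:

(43.86, 48.14)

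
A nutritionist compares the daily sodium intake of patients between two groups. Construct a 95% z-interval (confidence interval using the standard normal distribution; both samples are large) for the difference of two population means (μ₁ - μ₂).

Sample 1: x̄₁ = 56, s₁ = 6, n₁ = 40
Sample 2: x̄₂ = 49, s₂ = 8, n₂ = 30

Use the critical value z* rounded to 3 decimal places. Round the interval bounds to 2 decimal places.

Both samples are large (n₁ = 40 ≥ 30, n₂ = 30 ≥ 30), so a z-interval for the difference of means applies.

Point estimate: x̄₁ - x̄₂ = 56 - 49 = 7

Standard error: SE = √(s₁²/n₁ + s₂²/n₂)
= √(6²/40 + 8²/30)
= √(0.900000 + 2.133333)
= 1.741647

For 95% confidence, z* = 1.96 (from standard normal table)
Margin of error: E = z* × SE = 1.96 × 1.741647 = 3.4136

Z-interval: (x̄₁ - x̄₂) ± E = 7 ± 3.4136 = (3.5864, 10.4136)

Rounded to 2 decimal places:

(3.59, 10.41)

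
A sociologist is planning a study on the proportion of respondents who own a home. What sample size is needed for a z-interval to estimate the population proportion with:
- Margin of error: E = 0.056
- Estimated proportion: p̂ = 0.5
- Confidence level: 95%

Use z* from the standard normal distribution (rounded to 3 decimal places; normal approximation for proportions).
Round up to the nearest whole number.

Using z* for proportion z-interval (normal approximation).

For 95% confidence, z* = 1.96 (from standard normal table)

Sample size formula for proportion z-interval: n = z*²p̂(1-p̂)/E²

n = 1.96² × 0.5 × 0.5 / 0.056²
  = 3.8416 × 0.25 / 0.003136
  = 306.2500

Round up to the nearest whole number: n = 307

307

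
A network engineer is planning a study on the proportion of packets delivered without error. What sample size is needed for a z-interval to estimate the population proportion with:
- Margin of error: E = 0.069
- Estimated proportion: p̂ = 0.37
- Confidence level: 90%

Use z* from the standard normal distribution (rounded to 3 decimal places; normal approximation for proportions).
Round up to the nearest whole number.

Using z* for proportion z-interval (normal approximation).

For 90% confidence, z* = 1.645 (from standard normal table)

Sample size formula for proportion z-interval: n = z*²p̂(1-p̂)/E²

n = 1.645² × 0.37 × 0.63 / 0.069²
  = 2.706025 × 0.2331 / 0.004761
  = 132.4878

Round up to the nearest whole number: n = 133

133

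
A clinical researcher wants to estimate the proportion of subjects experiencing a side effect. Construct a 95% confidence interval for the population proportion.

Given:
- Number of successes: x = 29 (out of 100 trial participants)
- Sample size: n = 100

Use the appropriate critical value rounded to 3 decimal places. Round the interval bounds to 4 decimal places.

Sample proportion: p̂ = 29/100 = 0.290000

Check conditions for normal approximation:
  np̂ = 29 ≥ 10 ✓
  n(1-p̂) = 71 ≥ 10 ✓

The sample is large enough, so use a z-interval (normal approximation) for the proportion.

For 95% confidence, z* = 1.96 (from standard normal table)

Standard error: SE = √(p̂(1-p̂)/n) = √(0.290000×0.710000/100) = 0.04537621

Margin of error: E = z* × SE = 1.96 × 0.04537621 = 0.088937

Z-interval: p̂ ± E = 0.290000 ± 0.088937 = (0.201063, 0.378937)

Rounded to 4 decimal places:

(0.2011, 0.3789)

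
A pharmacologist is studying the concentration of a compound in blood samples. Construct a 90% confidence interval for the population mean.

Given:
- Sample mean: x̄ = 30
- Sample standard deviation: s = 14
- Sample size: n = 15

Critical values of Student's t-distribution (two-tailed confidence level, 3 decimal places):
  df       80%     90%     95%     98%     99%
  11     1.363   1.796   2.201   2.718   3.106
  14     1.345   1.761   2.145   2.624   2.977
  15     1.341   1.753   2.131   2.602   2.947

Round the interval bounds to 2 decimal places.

The population standard deviation σ is unknown (only the sample standard deviation s is given), so use a t-interval with df = n - 1 = 15 - 1 = 14.

For 90% confidence with df = 14, t* = 1.761 (from t-table)

Standard error: SE = s/√n = 14/√15 = 3.614784

Margin of error: E = t* × SE = 1.761 × 3.614784 = 6.3656

T-interval: x̄ ± E = 30 ± 6.3656 = (23.6344, 36.3656)

Rounded to 2 decimal places:

(23.63, 36.37)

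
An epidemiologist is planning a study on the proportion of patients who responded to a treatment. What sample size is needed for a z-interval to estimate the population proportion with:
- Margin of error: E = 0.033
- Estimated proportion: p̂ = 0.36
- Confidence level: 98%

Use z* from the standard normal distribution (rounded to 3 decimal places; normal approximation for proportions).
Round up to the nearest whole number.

Using z* for proportion z-interval (normal approximation).

For 98% confidence, z* = 2.326 (from standard normal table)

Sample size formula for proportion z-interval: n = z*²p̂(1-p̂)/E²

n = 2.326² × 0.36 × 0.64 / 0.033²
  = 5.410276 × 0.2304 / 0.001089
  = 1144.6534

Round up to the nearest whole number: n = 1145

1145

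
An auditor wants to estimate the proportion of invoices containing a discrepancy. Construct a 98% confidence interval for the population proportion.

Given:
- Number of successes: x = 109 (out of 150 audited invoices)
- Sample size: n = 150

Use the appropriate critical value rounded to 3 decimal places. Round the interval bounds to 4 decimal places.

Sample proportion: p̂ = 109/150 = 0.726667

Check conditions for normal approximation:
  np̂ = 109 ≥ 10 ✓
  n(1-p̂) = 41 ≥ 10 ✓

The sample is large enough, so use a z-interval (normal approximation) for the proportion.

For 98% confidence, z* = 2.326 (from standard normal table)

Standard error: SE = √(p̂(1-p̂)/n) = √(0.726667×0.273333/150) = 0.03638885

Margin of error: E = z* × SE = 2.326 × 0.03638885 = 0.084640

Z-interval: p̂ ± E = 0.726667 ± 0.084640 = (0.642026, 0.811307)

Rounded to 4 decimal places:

(0.6420, 0.8113)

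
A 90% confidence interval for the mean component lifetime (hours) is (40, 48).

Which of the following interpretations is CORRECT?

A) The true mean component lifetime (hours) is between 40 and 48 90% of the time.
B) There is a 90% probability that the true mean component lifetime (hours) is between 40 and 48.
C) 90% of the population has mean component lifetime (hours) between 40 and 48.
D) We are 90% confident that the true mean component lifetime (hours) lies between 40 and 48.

A confidence interval represents our confidence in the procedure, not a probability statement about the parameter.

Key concept: If we repeated this sampling process many times and computed a 90% CI each time, about 90% of those intervals would contain the true population parameter.

For this specific interval (40, 48):
- Midpoint (point estimate): 44
- Margin of error: 4

The correct interpretation is the one stating confidence that the true parameter lies in the interval — option D.

D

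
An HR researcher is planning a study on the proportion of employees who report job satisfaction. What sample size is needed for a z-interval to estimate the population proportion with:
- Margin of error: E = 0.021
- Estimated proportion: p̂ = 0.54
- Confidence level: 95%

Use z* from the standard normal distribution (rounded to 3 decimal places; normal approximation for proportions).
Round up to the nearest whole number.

Using z* for proportion z-interval (normal approximation).

For 95% confidence, z* = 1.96 (from standard normal table)

Sample size formula for proportion z-interval: n = z*²p̂(1-p̂)/E²

n = 1.96² × 0.54 × 0.46 / 0.021²
  = 3.8416 × 0.2484 / 0.000441
  = 2163.8400

Round up to the nearest whole number: n = 2164

2164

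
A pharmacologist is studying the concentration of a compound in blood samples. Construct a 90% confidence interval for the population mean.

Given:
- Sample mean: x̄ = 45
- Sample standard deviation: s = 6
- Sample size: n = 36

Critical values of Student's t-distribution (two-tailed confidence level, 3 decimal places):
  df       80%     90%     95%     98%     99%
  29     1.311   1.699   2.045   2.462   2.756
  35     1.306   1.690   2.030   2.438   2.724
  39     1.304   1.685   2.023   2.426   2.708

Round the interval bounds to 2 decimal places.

The population standard deviation σ is unknown (only the sample standard deviation s is given), so use a t-interval with df = n - 1 = 36 - 1 = 35.

For 90% confidence with df = 35, t* = 1.690 (from t-table)

Standard error: SE = s/√n = 6/√36 = 1.000000

Margin of error: E = t* × SE = 1.690 × 1.000000 = 1.6900

T-interval: x̄ ± E = 45 ± 1.6900 = (43.3100, 46.6900)

Rounded to 2 decimal places:

(43.31, 46.69)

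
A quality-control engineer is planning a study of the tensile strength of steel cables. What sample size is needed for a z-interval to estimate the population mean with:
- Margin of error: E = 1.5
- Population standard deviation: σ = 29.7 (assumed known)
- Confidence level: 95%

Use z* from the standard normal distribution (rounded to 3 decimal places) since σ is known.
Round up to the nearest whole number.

Using z* since population σ is known (z-interval formula).

For 95% confidence, z* = 1.96 (from standard normal table)

Sample size formula for z-interval: n = (z*σ/E)²

n = (1.96 × 29.7 / 1.5)²
  = (38.808000)²
  = 1506.0609

Round up to the nearest whole number: n = 1507

1507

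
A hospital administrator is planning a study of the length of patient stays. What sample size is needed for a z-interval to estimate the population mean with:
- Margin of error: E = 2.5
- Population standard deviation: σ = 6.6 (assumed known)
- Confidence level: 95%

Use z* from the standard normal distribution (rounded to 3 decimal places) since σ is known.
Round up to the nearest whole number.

Using z* since population σ is known (z-interval formula).

For 95% confidence, z* = 1.96 (from standard normal table)

Sample size formula for z-interval: n = (z*σ/E)²

n = (1.96 × 6.6 / 2.5)²
  = (5.174400)²
  = 26.7744

Round up to the nearest whole number: n = 27

27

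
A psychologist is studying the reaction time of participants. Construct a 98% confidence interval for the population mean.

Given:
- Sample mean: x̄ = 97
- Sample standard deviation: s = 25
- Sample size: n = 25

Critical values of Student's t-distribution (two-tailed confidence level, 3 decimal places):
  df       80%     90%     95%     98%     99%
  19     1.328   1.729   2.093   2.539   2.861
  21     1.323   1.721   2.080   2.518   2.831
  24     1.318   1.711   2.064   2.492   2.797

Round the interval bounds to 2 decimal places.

The population standard deviation σ is unknown (only the sample standard deviation s is given), so use a t-interval with df = n - 1 = 25 - 1 = 24.

For 98% confidence with df = 24, t* = 2.492 (from t-table)

Standard error: SE = s/√n = 25/√25 = 5.000000

Margin of error: E = t* × SE = 2.492 × 5.000000 = 12.4600

T-interval: x̄ ± E = 97 ± 12.4600 = (84.5400, 109.4600)

Rounded to 2 decimal places:

(84.54, 109.46)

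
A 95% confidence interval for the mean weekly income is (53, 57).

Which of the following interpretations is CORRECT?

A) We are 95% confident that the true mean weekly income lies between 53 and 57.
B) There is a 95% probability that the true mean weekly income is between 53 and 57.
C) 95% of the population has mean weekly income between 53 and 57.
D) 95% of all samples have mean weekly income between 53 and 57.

A confidence interval represents our confidence in the procedure, not a probability statement about the parameter.

Key concept: If we repeated this sampling process many times and computed a 95% CI each time, about 95% of those intervals would contain the true population parameter.

For this specific interval (53, 57):
- Midpoint (point estimate): 55
- Margin of error: 2

The correct interpretation is the one stating confidence that the true parameter lies in the interval — option A.

A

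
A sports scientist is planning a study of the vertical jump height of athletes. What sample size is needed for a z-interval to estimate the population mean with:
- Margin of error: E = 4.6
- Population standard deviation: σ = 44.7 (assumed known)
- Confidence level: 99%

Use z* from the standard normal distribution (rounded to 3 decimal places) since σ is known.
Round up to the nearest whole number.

Using z* since population σ is known (z-interval formula).

For 99% confidence, z* = 2.576 (from standard normal table)

Sample size formula for z-interval: n = (z*σ/E)²

n = (2.576 × 44.7 / 4.6)²
  = (25.032000)²
  = 626.6010

Round up to the nearest whole number: n = 627

627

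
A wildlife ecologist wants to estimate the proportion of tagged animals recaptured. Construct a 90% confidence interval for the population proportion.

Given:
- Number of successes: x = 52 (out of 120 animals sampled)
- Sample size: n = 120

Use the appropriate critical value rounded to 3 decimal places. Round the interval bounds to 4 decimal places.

Sample proportion: p̂ = 52/120 = 0.433333

Check conditions for normal approximation:
  np̂ = 52 ≥ 10 ✓
  n(1-p̂) = 68 ≥ 10 ✓

The sample is large enough, so use a z-interval (normal approximation) for the proportion.

For 90% confidence, z* = 1.645 (from standard normal table)

Standard error: SE = √(p̂(1-p̂)/n) = √(0.433333×0.566667/120) = 0.04523601

Margin of error: E = z* × SE = 1.645 × 0.04523601 = 0.074413

Z-interval: p̂ ± E = 0.433333 ± 0.074413 = (0.358920, 0.507747)

Rounded to 4 decimal places:

(0.3589, 0.5077)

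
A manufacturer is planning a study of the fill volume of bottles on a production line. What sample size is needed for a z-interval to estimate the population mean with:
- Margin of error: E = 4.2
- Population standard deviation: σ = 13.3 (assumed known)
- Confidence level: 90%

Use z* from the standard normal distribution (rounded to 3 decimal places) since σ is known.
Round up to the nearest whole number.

Using z* since population σ is known (z-interval formula).

For 90% confidence, z* = 1.645 (from standard normal table)

Sample size formula for z-interval: n = (z*σ/E)²

n = (1.645 × 13.3 / 4.2)²
  = (5.209167)²
  = 27.1354

Round up to the nearest whole number: n = 28

28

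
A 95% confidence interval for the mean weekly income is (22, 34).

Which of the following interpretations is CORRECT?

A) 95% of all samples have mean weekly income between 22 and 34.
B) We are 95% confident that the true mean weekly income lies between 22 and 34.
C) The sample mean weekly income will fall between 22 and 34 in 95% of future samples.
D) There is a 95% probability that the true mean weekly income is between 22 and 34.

A confidence interval represents our confidence in the procedure, not a probability statement about the parameter.

Key concept: If we repeated this sampling process many times and computed a 95% CI each time, about 95% of those intervals would contain the true population parameter.

For this specific interval (22, 34):
- Midpoint (point estimate): 28
- Margin of error: 6

The correct interpretation is the one stating confidence that the true parameter lies in the interval — option B.

B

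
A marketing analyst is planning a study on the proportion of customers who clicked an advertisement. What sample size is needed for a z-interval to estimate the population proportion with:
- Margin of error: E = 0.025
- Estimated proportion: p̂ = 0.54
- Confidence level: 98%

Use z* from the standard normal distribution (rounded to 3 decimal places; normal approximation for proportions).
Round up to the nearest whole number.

Using z* for proportion z-interval (normal approximation).

For 98% confidence, z* = 2.326 (from standard normal table)

Sample size formula for proportion z-interval: n = z*²p̂(1-p̂)/E²

n = 2.326² × 0.54 × 0.46 / 0.025²
  = 5.410276 × 0.2484 / 0.000625
  = 2150.2601

Round up to the nearest whole number: n = 2151

2151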